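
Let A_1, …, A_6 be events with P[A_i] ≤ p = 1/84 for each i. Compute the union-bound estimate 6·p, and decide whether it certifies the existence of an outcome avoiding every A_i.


Union bound: P[∪_{i=1}^{6} A_i] ≤ Σ_i P[A_i] ≤ 6·p = 6·(1/84) = 1/14.
Numerically: 1/14 ≈ 0.071429.
Is 1/14 < 1? YES.
Since P[∪ A_i] ≤ 1/14 < 1, the complement has P[∩ A_i^c] ≥ 1 − 1/14 = 13/14 > 0, so some outcome avoids every A_i.

6·p = 1/14 ≈ 0.071429; existence CERTIFIED by the union bound.


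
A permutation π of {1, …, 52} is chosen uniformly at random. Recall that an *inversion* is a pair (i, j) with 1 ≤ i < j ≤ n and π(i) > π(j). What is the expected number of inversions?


Write X = Σ X_I over the C(52, 2) = 1326 pairs i < j, with X_I the indicator of one inversion.
There are 1326 indicators.
For each fixed pair i < j, the values π(i) and π(j) are two distinct elements of {1, …, 52} in uniformly random order; by symmetry P[π(i) > π(j)] = 1/2.
By linearity: E[X] = 1326 · (1/2) = C(52, 2) · (1/2) = 1326/2 = 663 ≈ 663.0000.

E[X] = 663 = 663.0000.


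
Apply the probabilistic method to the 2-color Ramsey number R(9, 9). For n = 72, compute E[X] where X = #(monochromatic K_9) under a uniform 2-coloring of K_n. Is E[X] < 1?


E[X] = C(72, 9) · 2^{1 − 36} = 85113005120 · 2^{−35} = 85113005120/34359738368.
As a reduced fraction: E[X] = 1329890705/536870912 ≈ 2.477114.
Is E[X] < 1? NO.
Since E[X] ≥ 1, the first-moment bound is inconclusive at n = 72; it does NOT by itself certify R(9, 9) > 72.

E[X] = 1329890705/536870912 ≈ 2.477114; E[X] ≥ 1; first-moment method inconclusive here.


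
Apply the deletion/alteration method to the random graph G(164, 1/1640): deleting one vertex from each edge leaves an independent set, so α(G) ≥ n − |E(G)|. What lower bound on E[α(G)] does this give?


E[|E(G)|] = C(164, 2)·p = 13366 · (1/1640) = 163/20.
E[α(G)] ≥ n − E[|E(G)|] = 164 − 163/20 = 3117/20.
Numerically: ≈ 155.850000.
(This is only a lower bound; the true E[α(G)] may be larger.)

E[α(G)] ≥ 3117/20 ≈ 155.850000.


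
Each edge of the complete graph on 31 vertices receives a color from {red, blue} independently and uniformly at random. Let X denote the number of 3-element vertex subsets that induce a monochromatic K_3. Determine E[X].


Let X = Σ_S X_S over the C(31, 3) = 4495 subsets S of size 3, where X_S = 1 if the K_3 on S is monochromatic.
For a fixed S, the K_3 on S has C(3, 2) = 3 edges. P[all 3 edges red] = (1/2)^3, and likewise for blue, so P[monochromatic] = 2·(1/2)^3 = 2^{1 − 3} = 1/4.
By linearity: E[X] = C(31, 3) · 2^{1 − 3} = 4495 · 1/4 = 4495/4.
Numerically: E[X] ≈ 1123.7500.

E[X] = C(31,3)·2^(1−C(3,2)) = 4495/4 ≈ 1123.7500.


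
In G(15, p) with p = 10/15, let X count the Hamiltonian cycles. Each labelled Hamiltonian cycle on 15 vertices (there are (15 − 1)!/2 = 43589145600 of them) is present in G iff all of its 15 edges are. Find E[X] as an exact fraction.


K_15 has (15 − 1)!/2 = 43589145600 labelled Hamiltonian cycles.
For each such Hamiltonian cycle H, let X_H = 1 if all 15 edges of H are present in G. Then P[X_H = 1] = p^{15} = (2/3)^{15} = 32768/14348907.
By linearity of expectation: E[X] = Σ_H E[X_H] = 43589145600 · p^{15} = 43589145600 · 32768/14348907 = 5877897625600/59049.
Numerically: E[X] ≈ 9.9543e+07.

E[X] = 43589145600 · (2/3)^{15} = 5877897625600/59049 ≈ 9.9543e+07.


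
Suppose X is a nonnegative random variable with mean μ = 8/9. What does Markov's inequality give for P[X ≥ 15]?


μ = E[X] = 8/9, a = 15.
Markov: P[X ≥ 15] ≤ μ/a = (8/9)/15 = 8/135.
Numerically: ≈ 0.0593.
(Since a = 15 > μ = 0.8889, the bound 8/135 is < 1 and informative.)

P[X ≥ 15] ≤ 8/135 ≈ 0.0593.


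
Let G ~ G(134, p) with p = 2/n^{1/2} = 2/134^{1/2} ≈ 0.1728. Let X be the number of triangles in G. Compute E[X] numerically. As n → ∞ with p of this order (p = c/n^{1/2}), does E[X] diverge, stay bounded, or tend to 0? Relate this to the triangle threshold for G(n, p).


Number of potential triangles: C(134, 3) = 392084.
Each occurs with probability p³ ≈ (0.1728)³ ≈ 5.157423e-03.
By linearity: E[X] = C(134, 3)·p³ ≈ 392084 · 5.157423e-03 ≈ 2022.1432.
Since α = 1/2 < 1, p = c/n^{1/2} ≫ 1/n is above the triangle threshold p ~ 1/n. Asymptotically E[X] ~ (c³/6)·n^{3(1−α)} = (2³/6)·n^{1.5} → ∞; triangles are abundant w.h.p.

E[X] ≈ 2022.1432; in regime p = Θ(1/n^{1/2}) E[X] diverges (above the triangle threshold p ~ 1/n).


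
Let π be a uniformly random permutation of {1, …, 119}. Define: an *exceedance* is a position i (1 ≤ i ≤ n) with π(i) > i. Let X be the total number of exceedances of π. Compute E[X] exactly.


Write X = Σ_{i=1}^{119} X_i, where X_i = 1_{π(i) > i}.
For each fixed i, π(i) is uniform over {1, …, 119} (marginal of a uniform permutation), so P[π(i) > i] = (n − i)/n. Summing: Σ_{i=1}^{119} (n − i)/n = (0 + 1 + … + 118)/119 = 119(119 − 1)/(2·119) = (119 − 1)/2.
Hence E[X] = Σ_{i=1}^{119} (119 − i)/119 = 59 ≈ 59.00000.

E[X] = 59 = 59.00000.


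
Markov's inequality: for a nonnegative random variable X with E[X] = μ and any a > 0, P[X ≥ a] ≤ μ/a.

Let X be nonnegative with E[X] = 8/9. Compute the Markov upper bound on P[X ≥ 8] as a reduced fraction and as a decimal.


μ = E[X] = 8/9, a = 8.
Markov: P[X ≥ 8] ≤ μ/a = (8/9)/8 = 1/9.
Numerically: ≈ 0.1111.
(Since a = 8 > μ = 0.8889, the bound 1/9 is < 1 and informative.)

P[X ≥ 8] ≤ 1/9 ≈ 0.1111.


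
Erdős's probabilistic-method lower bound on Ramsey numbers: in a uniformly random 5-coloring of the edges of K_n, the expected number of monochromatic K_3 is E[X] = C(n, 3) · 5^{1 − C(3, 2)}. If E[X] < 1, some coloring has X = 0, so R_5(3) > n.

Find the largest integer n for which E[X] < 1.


We need C(n, 3) · 5^{1 − 3} < 1, i.e. C(n, 3) < 5^{3 − 1} = 25.
Check values of n near the boundary:
  n = 3: C(3, 3) = 1; 1 < 25? YES
  n = 4: C(4, 3) = 4; 4 < 25? YES
  n = 5: C(5, 3) = 10; 10 < 25? YES
  n = 6: C(6, 3) = 20; 20 < 25? YES
  n = 7: C(7, 3) = 35; 35 < 25? NO
  n = 8: C(8, 3) = 56; 56 < 25? NO
  n = 9: C(9, 3) = 84; 84 < 25? NO
The largest n with C(n, 3) < 25 is n = 6 (where E[X] = 4/5 ≈ 0.80000). Hence R_5(3) > 6, i.e. R_5(3) ≥ 7.

Largest n = 6; hence R_5(3) > 6.


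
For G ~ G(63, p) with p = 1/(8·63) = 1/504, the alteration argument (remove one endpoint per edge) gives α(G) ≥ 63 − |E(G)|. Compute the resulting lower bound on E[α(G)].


E[|E(G)|] = C(63, 2)·p = 1953 · (1/504) = 31/8.
E[α(G)] ≥ n − E[|E(G)|] = 63 − 31/8 = 473/8.
Numerically: ≈ 59.12500.
(This is only a lower bound; the true E[α(G)] may be larger.)

E[α(G)] ≥ 473/8 ≈ 59.12500.


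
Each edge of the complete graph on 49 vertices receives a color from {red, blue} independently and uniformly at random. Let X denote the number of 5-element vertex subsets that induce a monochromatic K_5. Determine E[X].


Let X = Σ_S X_S over the C(49, 5) = 1906884 subsets S of size 5, where X_S = 1 if the K_5 on S is monochromatic.
For a fixed S, the K_5 on S has C(5, 2) = 10 edges. P[all 10 edges red] = (1/2)^10, and likewise for blue, so P[monochromatic] = 2·(1/2)^10 = 2^{1 − 10} = 1/512.
By linearity of expectation: E[X] = C(49, 5) · 2^{1 − 10} = 1906884 · 1/512 = 476721/128.
Numerically: E[X] ≈ 3724.382812.

E[X] = C(49,5)·2^(1−C(5,2)) = 476721/128 ≈ 3724.382812.


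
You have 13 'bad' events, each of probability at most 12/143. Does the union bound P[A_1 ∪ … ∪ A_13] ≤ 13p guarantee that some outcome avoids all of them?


Union bound: P[∪_{i=1}^{13} A_i] ≤ Σ_i P[A_i] ≤ 13·p = 13·(12/143) = 12/11.
Numerically: 12/11 ≈ 1.0909.
Is 12/11 < 1? NO.
Since the bound 12/11 is ≥ 1, the union bound is uninformative here; it does NOT by itself certify existence.

13·p = 12/11 ≈ 1.0909; existence NOT certified by the union bound.


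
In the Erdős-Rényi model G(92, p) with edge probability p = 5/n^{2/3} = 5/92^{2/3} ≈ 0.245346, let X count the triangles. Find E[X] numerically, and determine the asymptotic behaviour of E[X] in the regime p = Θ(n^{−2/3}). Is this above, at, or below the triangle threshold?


Number of potential triangles: C(92, 3) = 125580.
Each occurs with probability p³ ≈ (0.245346)³ ≈ 1.47684310e-02.
By linearity: E[X] = C(92, 3)·p³ ≈ 125580 · 1.47684310e-02 ≈ 1854.619565.
Since α = 2/3 < 1, p = c/n^{2/3} ≫ 1/n is above the triangle threshold p ~ 1/n. Asymptotically E[X] ~ (c³/6)·n^{3(1−α)} = (5³/6)·n^{1} → ∞; triangles are abundant w.h.p.

E[X] ≈ 1854.619565; in regime p = Θ(1/n^{2/3}) E[X] diverges (above the triangle threshold p ~ 1/n).


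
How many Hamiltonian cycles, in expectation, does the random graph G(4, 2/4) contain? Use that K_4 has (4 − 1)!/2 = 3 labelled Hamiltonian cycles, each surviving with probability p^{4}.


K_4 has (4 − 1)!/2 = 3 labelled Hamiltonian cycles.
For each such Hamiltonian cycle H, let X_H = 1 if all 4 edges of H are present in G. Then P[X_H = 1] = p^{4} = (1/2)^{4} = 1/16.
By linearity: E[X] = Σ_H E[X_H] = 3 · p^{4} = 3 · 1/16 = 3/16.
Numerically: E[X] ≈ 0.1875.

E[X] = 3 · (1/2)^{4} = 3/16 ≈ 0.1875.


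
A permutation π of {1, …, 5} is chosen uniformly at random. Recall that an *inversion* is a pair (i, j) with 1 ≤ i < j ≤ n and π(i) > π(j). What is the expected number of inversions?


Write X = Σ X_I over the C(5, 2) = 10 pairs i < j, with X_I the indicator of one inversion.
There are 10 indicators.
For each fixed pair i < j, the values π(i) and π(j) are two distinct elements of {1, …, 5} in uniformly random order; by symmetry P[π(i) > π(j)] = 1/2.
By linearity: E[X] = 10 · (1/2) = C(5, 2) · (1/2) = 10/2 = 5 ≈ 5.000000.

E[X] = 5 = 5.000000.


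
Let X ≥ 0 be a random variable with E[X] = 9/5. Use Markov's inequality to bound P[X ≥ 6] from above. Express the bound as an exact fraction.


μ = E[X] = 9/5, a = 6.
Markov: P[X ≥ 6] ≤ μ/a = (9/5)/6 = 3/10.
Numerically: ≈ 0.300000.
(Since a = 6 > μ = 1.800000, the bound 3/10 is < 1 and informative.)

P[X ≥ 6] ≤ 3/10 ≈ 0.300000.


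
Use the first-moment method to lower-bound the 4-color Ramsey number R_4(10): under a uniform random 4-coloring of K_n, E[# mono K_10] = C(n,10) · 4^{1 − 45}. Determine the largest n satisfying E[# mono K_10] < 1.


We need C(n, 10) · 4^{1 − 45} < 1, i.e. C(n, 10) < 4^{45 − 1} = 309485009821345068724781056.
Check values of n near the boundary:
  n = 2019: C(2019, 10) = 303322949179835278009229628; 303322949179835278009229628 < 309485009821345068724781056? YES
  n = 2020: C(2020, 10) = 304832018578739931133653656; 304832018578739931133653656 < 309485009821345068724781056? YES
  n = 2021: C(2021, 10) = 306347841644770462864800616; 306347841644770462864800616 < 309485009821345068724781056? YES
  n = 2022: C(2022, 10) = 307870445231474093395937796; 307870445231474093395937796 < 309485009821345068724781056? YES
  n = 2023: C(2023, 10) = 309399856285778485315440716; 309399856285778485315440716 < 309485009821345068724781056? YES
  n = 2024: C(2024, 10) = 310936101848269937576192656; 310936101848269937576192656 < 309485009821345068724781056? NO
  n = 2025: C(2025, 10) = 312479209053472269772600560; 312479209053472269772600560 < 309485009821345068724781056? NO
  n = 2026: C(2026, 10) = 314029205130126398094885285; 314029205130126398094885285 < 309485009821345068724781056? NO
The largest n with C(n, 10) < 309485009821345068724781056 is n = 2023 (where E[X] = 77349964071444621328860179/77371252455336267181195264 ≈ 0.99972). Hence R_4(10) > 2023, i.e. R_4(10) ≥ 2024.

Largest n = 2023; hence R_4(10) > 2023.


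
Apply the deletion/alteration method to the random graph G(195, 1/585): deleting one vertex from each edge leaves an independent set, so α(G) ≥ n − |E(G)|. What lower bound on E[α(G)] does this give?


E[|E(G)|] = C(195, 2)·p = 18915 · (1/585) = 97/3.
E[α(G)] ≥ n − E[|E(G)|] = 195 − 97/3 = 488/3.
Numerically: ≈ 162.666667.
(This is only a lower bound; the true E[α(G)] may be larger.)

E[α(G)] ≥ 488/3 ≈ 162.666667.


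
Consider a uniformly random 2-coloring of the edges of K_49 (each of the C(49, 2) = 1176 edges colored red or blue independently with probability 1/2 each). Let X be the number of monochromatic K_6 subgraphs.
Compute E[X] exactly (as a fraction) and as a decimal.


Let X = Σ_S X_S over the C(49, 6) = 13983816 subsets S of size 6, where X_S = 1 if the K_6 on S is monochromatic.
For a fixed S, the K_6 on S has C(6, 2) = 15 edges. P[all 15 edges red] = (1/2)^15, and likewise for blue, so P[monochromatic] = 2·(1/2)^15 = 2^{1 − 15} = 1/16384.
Summing: E[X] = C(49, 6) · 2^{1 − 15} = 13983816 · 1/16384 = 1747977/2048.
Numerically: E[X] ≈ 853.504.

E[X] = C(49,6)·2^(1−C(6,2)) = 1747977/2048 ≈ 853.504.


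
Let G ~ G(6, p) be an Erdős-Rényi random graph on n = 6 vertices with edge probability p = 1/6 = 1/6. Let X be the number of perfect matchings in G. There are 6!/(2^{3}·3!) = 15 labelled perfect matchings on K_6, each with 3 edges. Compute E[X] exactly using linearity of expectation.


K_6 has 6!/(2^{3}·3!) = 15 labelled perfect matchings.
For each such perfect matching H, let X_H = 1 if all 3 edges of H are present in G. Then P[X_H = 1] = p^{3} = (1/6)^{3} = 1/216.
By linearity: E[X] = Σ_H E[X_H] = 15 · p^{3} = 15 · 1/216 = 5/72.
Numerically: E[X] ≈ 0.069444.

E[X] = 15 · (1/6)^{3} = 5/72 ≈ 0.069444.


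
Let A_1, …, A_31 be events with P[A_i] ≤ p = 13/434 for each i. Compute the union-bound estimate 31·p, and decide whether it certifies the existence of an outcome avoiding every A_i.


Union bound: P[∪_{i=1}^{31} A_i] ≤ Σ_i P[A_i] ≤ 31·p = 31·(13/434) = 13/14.
Numerically: 13/14 ≈ 0.9285714.
Is 13/14 < 1? YES.
Since P[∪ A_i] ≤ 13/14 < 1, the complement has P[∩ A_i^c] ≥ 1 − 13/14 = 1/14 > 0, so some outcome avoids every A_i.

31·p = 13/14 ≈ 0.9285714; existence CERTIFIED by the union bound.


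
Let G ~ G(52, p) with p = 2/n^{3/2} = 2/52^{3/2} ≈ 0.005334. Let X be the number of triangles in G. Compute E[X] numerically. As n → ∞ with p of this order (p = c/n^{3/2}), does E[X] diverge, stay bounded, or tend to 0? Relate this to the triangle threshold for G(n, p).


Number of potential triangles: C(52, 3) = 22100.
Each occurs with probability p³ ≈ (0.005334)³ ≈ 1.517312e-07.
By linearity: E[X] = C(52, 3)·p³ ≈ 22100 · 1.517312e-07 ≈ 0.0034.
Since α = 3/2 > 1, p = c/n^{3/2} = o(1/n) is below the triangle threshold p ~ 1/n. Asymptotically E[X] ~ (c³/6)·n^{3(1−α)} = (2³/6)·n^{-1.5} → 0, so by Markov's inequality G has no triangles w.h.p.

E[X] ≈ 0.0034; in regime p = Θ(1/n^{3/2}) E[X] tends to 0 (below the triangle threshold p ~ 1/n).


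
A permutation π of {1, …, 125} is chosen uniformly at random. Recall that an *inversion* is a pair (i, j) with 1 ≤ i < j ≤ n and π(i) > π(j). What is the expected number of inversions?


Write X = Σ X_I over the C(125, 2) = 7750 pairs i < j, with X_I the indicator of one inversion.
There are 7750 indicators.
For each fixed pair i < j, the values π(i) and π(j) are two distinct elements of {1, …, 125} in uniformly random order; by symmetry P[π(i) > π(j)] = 1/2.
By linearity: E[X] = 7750 · (1/2) = C(125, 2) · (1/2) = 7750/2 = 3875 ≈ 3875.000.

E[X] = 3875 = 3875.000.


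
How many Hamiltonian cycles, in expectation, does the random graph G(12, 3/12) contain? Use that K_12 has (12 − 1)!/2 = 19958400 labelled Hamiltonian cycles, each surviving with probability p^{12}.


K_12 has (12 − 1)!/2 = 19958400 labelled Hamiltonian cycles.
For each such Hamiltonian cycle H, let X_H = 1 if all 12 edges of H are present in G. Then P[X_H = 1] = p^{12} = (1/4)^{12} = 1/16777216.
By linearity: E[X] = Σ_H E[X_H] = 19958400 · p^{12} = 19958400 · 1/16777216 = 155925/131072.
Numerically: E[X] ≈ 1.1896.

E[X] = 19958400 · (1/4)^{12} = 155925/131072 ≈ 1.1896.


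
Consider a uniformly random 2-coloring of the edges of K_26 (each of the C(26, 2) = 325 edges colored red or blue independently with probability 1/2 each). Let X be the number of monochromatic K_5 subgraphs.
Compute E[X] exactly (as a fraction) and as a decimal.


Let X = Σ_S X_S over the C(26, 5) = 65780 subsets S of size 5, where X_S = 1 if the K_5 on S is monochromatic.
For a fixed S, the K_5 on S has C(5, 2) = 10 edges. P[all 10 edges red] = (1/2)^10, and likewise for blue, so P[monochromatic] = 2·(1/2)^10 = 2^{1 − 10} = 1/512.
By linearity of expectation: E[X] = C(26, 5) · 2^{1 − 10} = 65780 · 1/512 = 16445/128.
Numerically: E[X] ≈ 128.476562.

E[X] = C(26,5)·2^(1−C(5,2)) = 16445/128 ≈ 128.476562.


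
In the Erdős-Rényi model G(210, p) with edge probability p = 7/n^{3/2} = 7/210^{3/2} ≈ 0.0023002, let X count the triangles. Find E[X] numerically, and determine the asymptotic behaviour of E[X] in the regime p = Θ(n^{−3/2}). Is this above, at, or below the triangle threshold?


Number of potential triangles: C(210, 3) = 1521520.
Each occurs with probability p³ ≈ (0.0023002)³ ≈ 1.2170468e-08.
By linearity: E[X] = C(210, 3)·p³ ≈ 1521520 · 1.2170468e-08 ≈ 0.01852.
Since α = 3/2 > 1, p = c/n^{3/2} = o(1/n) is below the triangle threshold p ~ 1/n. Asymptotically E[X] ~ (c³/6)·n^{3(1−α)} = (7³/6)·n^{-1.5} → 0, so by Markov's inequality G has no triangles w.h.p.

E[X] ≈ 0.01852; in regime p = Θ(1/n^{3/2}) E[X] tends to 0 (below the triangle threshold p ~ 1/n).


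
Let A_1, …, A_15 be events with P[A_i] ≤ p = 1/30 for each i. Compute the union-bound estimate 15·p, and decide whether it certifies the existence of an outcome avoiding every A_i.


Union bound: P[∪_{i=1}^{15} A_i] ≤ Σ_i P[A_i] ≤ 15·p = 15·(1/30) = 1/2.
Numerically: 1/2 ≈ 0.50000.
Is 1/2 < 1? YES.
Since P[∪ A_i] ≤ 1/2 < 1, the complement has P[∩ A_i^c] ≥ 1 − 1/2 = 1/2 > 0, so some outcome avoids every A_i.

15·p = 1/2 ≈ 0.50000; existence CERTIFIED by the union bound.


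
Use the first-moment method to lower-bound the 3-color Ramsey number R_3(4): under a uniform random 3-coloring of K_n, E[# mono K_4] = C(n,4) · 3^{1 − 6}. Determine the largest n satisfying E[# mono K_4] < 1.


We need C(n, 4) · 3^{1 − 6} < 1, i.e. C(n, 4) < 3^{6 − 1} = 243.
Check values of n near the boundary:
  n = 7: C(7, 4) = 35; 35 < 243? YES
  n = 8: C(8, 4) = 70; 70 < 243? YES
  n = 9: C(9, 4) = 126; 126 < 243? YES
  n = 10: C(10, 4) = 210; 210 < 243? YES
  n = 11: C(11, 4) = 330; 330 < 243? NO
The largest n with C(n, 4) < 243 is n = 10 (where E[X] = 70/81 ≈ 0.8641975). Hence R_3(4) > 10, i.e. R_3(4) ≥ 11.

Largest n = 10; hence R_3(4) > 10.


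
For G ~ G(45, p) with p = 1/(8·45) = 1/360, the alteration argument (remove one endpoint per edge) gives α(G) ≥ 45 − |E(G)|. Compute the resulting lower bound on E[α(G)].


E[|E(G)|] = C(45, 2)·p = 990 · (1/360) = 11/4.
E[α(G)] ≥ n − E[|E(G)|] = 45 − 11/4 = 169/4.
Numerically: ≈ 42.2500.
(This is only a lower bound; the true E[α(G)] may be larger.)

E[α(G)] ≥ 169/4 ≈ 42.2500.


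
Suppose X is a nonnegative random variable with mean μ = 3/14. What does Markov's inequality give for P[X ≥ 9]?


μ = E[X] = 3/14, a = 9.
Markov: P[X ≥ 9] ≤ μ/a = (3/14)/9 = 1/42.
Numerically: ≈ 0.0238.
(Since a = 9 > μ = 0.2143, the bound 1/42 is < 1 and informative.)

P[X ≥ 9] ≤ 1/42 ≈ 0.0238.


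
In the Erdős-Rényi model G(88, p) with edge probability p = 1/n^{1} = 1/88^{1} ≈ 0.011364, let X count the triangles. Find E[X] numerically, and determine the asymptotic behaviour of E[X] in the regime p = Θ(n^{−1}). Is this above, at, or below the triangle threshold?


Number of potential triangles: C(88, 3) = 109736.
Each occurs with probability p³ ≈ (0.011364)³ ≈ 1.4674117e-06.
By linearity: E[X] = C(88, 3)·p³ ≈ 109736 · 1.4674117e-06 ≈ 0.16103.
Here α = 1, so p = 1/n is exactly at the triangle threshold p ~ 1/n. Asymptotically E[X] → c³/6 = 1³/6 = 1/6 ≈ 0.16667, a bounded constant. In this regime the triangle count is asymptotically Poisson(c³/6).

E[X] ≈ 0.16103; in regime p = Θ(1/n^{1}) E[X] stays bounded (at the triangle threshold p ~ 1/n).


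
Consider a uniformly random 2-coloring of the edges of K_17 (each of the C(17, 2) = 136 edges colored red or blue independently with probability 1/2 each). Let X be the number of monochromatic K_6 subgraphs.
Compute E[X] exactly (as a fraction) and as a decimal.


Let X = Σ_S X_S over the C(17, 6) = 12376 subsets S of size 6, where X_S = 1 if the K_6 on S is monochromatic.
For a fixed S, the K_6 on S has C(6, 2) = 15 edges. P[all 15 edges red] = (1/2)^15, and likewise for blue, so P[monochromatic] = 2·(1/2)^15 = 2^{1 − 15} = 1/16384.
By linearity: E[X] = C(17, 6) · 2^{1 − 15} = 12376 · 1/16384 = 1547/2048.
Numerically: E[X] ≈ 0.75537.

E[X] = C(17,6)·2^(1−C(6,2)) = 1547/2048 ≈ 0.75537.


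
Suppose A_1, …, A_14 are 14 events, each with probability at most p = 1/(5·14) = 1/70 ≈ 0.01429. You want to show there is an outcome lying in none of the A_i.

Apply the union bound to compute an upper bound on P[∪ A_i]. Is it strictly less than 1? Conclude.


Union bound: P[∪_{i=1}^{14} A_i] ≤ Σ_i P[A_i] ≤ 14·p = 14·(1/70) = 1/5.
Numerically: 1/5 ≈ 0.20000.
Is 1/5 < 1? YES.
Since P[∪ A_i] ≤ 1/5 < 1, the complement has P[∩ A_i^c] ≥ 1 − 1/5 = 4/5 > 0, so some outcome avoids every A_i.

14·p = 1/5 ≈ 0.20000; existence CERTIFIED by the union bound.


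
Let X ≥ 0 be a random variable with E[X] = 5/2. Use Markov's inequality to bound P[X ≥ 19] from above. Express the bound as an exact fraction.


μ = E[X] = 5/2, a = 19.
Markov: P[X ≥ 19] ≤ μ/a = (5/2)/19 = 5/38.
Numerically: ≈ 0.131579.
(Since a = 19 > μ = 2.500000, the bound 5/38 is < 1 and informative.)

P[X ≥ 19] ≤ 5/38 ≈ 0.131579.


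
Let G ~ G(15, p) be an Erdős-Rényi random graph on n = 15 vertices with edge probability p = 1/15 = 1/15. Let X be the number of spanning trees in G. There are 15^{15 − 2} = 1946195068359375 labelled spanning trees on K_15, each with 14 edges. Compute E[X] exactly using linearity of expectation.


K_15 has 15^{15 − 2} = 1946195068359375 labelled spanning trees.
For each such spanning tree H, let X_H = 1 if all 14 edges of H are present in G. Then P[X_H = 1] = p^{14} = (1/15)^{14} = 1/29192926025390625.
By linearity: E[X] = Σ_H E[X_H] = 1946195068359375 · p^{14} = 1946195068359375 · 1/29192926025390625 = 1/15.
Numerically: E[X] ≈ 0.0667.

E[X] = 1946195068359375 · (1/15)^{14} = 1/15 ≈ 0.0667.


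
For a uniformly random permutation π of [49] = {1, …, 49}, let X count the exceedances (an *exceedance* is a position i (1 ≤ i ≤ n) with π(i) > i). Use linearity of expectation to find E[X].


Write X = Σ_{i=1}^{49} X_i, where X_i = 1_{π(i) > i}.
For each fixed i, π(i) is uniform over {1, …, 49} (marginal of a uniform permutation), so P[π(i) > i] = (n − i)/n. Summing: Σ_{i=1}^{49} (n − i)/n = (0 + 1 + … + 48)/49 = 49(49 − 1)/(2·49) = (49 − 1)/2.
Hence E[X] = Σ_{i=1}^{49} (49 − i)/49 = 24 ≈ 24.00000.

E[X] = 24 = 24.00000.


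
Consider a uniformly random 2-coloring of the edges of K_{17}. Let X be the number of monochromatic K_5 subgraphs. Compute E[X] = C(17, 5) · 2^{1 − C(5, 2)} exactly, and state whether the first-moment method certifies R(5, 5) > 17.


E[X] = C(17, 5) · 2^{1 − 10} = 6188 · 2^{−9} = 6188/512.
As a reduced fraction: E[X] = 1547/128 ≈ 12.0859.
Is E[X] < 1? NO.
Since E[X] ≥ 1, the first-moment bound is inconclusive at n = 17; it does NOT by itself certify R(5, 5) > 17.

E[X] = 1547/128 ≈ 12.0859; E[X] ≥ 1; first-moment method inconclusive here.


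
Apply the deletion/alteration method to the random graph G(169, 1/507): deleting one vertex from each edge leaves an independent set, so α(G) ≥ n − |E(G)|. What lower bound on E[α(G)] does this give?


E[|E(G)|] = C(169, 2)·p = 14196 · (1/507) = 28.
E[α(G)] ≥ n − E[|E(G)|] = 169 − 28 = 141.
Numerically: ≈ 141.000.
(This is only a lower bound; the true E[α(G)] may be larger.)

E[α(G)] ≥ 141 ≈ 141.000.


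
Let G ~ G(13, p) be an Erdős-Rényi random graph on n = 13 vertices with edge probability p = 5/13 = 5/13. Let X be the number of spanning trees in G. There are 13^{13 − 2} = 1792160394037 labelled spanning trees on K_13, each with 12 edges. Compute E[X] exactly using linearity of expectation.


K_13 has 13^{13 − 2} = 1792160394037 labelled spanning trees.
For each such spanning tree H, let X_H = 1 if all 12 edges of H are present in G. Then P[X_H = 1] = p^{12} = (5/13)^{12} = 244140625/23298085122481.
Summing the indicators: E[X] = Σ_H E[X_H] = 1792160394037 · p^{12} = 1792160394037 · 244140625/23298085122481 = 244140625/13.
Numerically: E[X] ≈ 1.878e+07.

E[X] = 1792160394037 · (5/13)^{12} = 244140625/13 ≈ 1.878e+07.


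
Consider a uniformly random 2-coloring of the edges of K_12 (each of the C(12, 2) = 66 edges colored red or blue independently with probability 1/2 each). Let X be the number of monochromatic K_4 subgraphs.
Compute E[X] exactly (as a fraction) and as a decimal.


Let X = Σ_S X_S over the C(12, 4) = 495 subsets S of size 4, where X_S = 1 if the K_4 on S is monochromatic.
For a fixed S, the K_4 on S has C(4, 2) = 6 edges. P[all 6 edges red] = (1/2)^6, and likewise for blue, so P[monochromatic] = 2·(1/2)^6 = 2^{1 − 6} = 1/32.
By linearity of expectation: E[X] = C(12, 4) · 2^{1 − 6} = 495 · 1/32 = 495/32.
Numerically: E[X] ≈ 15.468750.

E[X] = C(12,4)·2^(1−C(4,2)) = 495/32 ≈ 15.468750.


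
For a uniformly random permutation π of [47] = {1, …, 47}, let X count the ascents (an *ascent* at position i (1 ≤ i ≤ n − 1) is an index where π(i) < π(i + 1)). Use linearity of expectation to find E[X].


Write X = Σ X_I over i = 1, …, 46, with X_I the indicator of one ascent.
There are 46 indicators.
For each fixed i, the pair (π(i), π(i+1)) is a uniformly random ordered pair of distinct values from {1, …, 47}; by symmetry P[π(i) < π(i+1)] = 1/2.
By linearity: E[X] = 46 · (1/2) = (47 − 1) · (1/2) = 23 ≈ 23.0000.

E[X] = 23 = 23.0000.


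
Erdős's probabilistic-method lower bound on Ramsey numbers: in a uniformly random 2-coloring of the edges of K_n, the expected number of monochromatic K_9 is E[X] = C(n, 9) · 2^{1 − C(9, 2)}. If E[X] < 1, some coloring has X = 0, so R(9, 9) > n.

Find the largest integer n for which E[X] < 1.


We need C(n, 9) · 2^{1 − 36} < 1, i.e. C(n, 9) < 2^{36 − 1} = 34359738368.
Check values of n near the boundary:
  n = 59: C(59, 9) = 12565671261; 12565671261 < 34359738368? YES
  n = 60: C(60, 9) = 14783142660; 14783142660 < 34359738368? YES
  n = 61: C(61, 9) = 17341763505; 17341763505 < 34359738368? YES
  n = 62: C(62, 9) = 20286591270; 20286591270 < 34359738368? YES
  n = 63: C(63, 9) = 23667689815; 23667689815 < 34359738368? YES
  n = 64: C(64, 9) = 27540584512; 27540584512 < 34359738368? YES
  n = 65: C(65, 9) = 31966749880; 31966749880 < 34359738368? YES
  n = 66: C(66, 9) = 37014131440; 37014131440 < 34359738368? NO
  n = 67: C(67, 9) = 42757703560; 42757703560 < 34359738368? NO
The largest n with C(n, 9) < 34359738368 is n = 65 (where E[X] = 3995843735/4294967296 ≈ 0.930355). Hence R(9, 9) > 65, i.e. R(9, 9) ≥ 66.

Largest n = 65; hence R(9, 9) > 65.


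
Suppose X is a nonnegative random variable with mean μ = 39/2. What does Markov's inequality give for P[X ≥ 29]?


μ = E[X] = 39/2, a = 29.
Markov: P[X ≥ 29] ≤ μ/a = (39/2)/29 = 39/58.
Numerically: ≈ 0.6724.
(Since a = 29 > μ = 19.5000, the bound 39/58 is < 1 and informative.)

P[X ≥ 29] ≤ 39/58 ≈ 0.6724.


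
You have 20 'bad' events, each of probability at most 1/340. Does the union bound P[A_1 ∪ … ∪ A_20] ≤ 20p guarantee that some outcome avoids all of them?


Union bound: P[∪_{i=1}^{20} A_i] ≤ Σ_i P[A_i] ≤ 20·p = 20·(1/340) = 1/17.
Numerically: 1/17 ≈ 0.0588235.
Is 1/17 < 1? YES.
Since P[∪ A_i] ≤ 1/17 < 1, the complement has P[∩ A_i^c] ≥ 1 − 1/17 = 16/17 > 0, so some outcome avoids every A_i.

20·p = 1/17 ≈ 0.0588235; existence CERTIFIED by the union bound.


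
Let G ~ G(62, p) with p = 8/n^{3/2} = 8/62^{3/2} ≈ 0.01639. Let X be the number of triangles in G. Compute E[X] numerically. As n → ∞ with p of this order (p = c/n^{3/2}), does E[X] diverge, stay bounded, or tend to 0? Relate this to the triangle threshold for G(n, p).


Number of potential triangles: C(62, 3) = 37820.
Each occurs with probability p³ ≈ (0.01639)³ ≈ 4.400554e-06.
By linearity: E[X] = C(62, 3)·p³ ≈ 37820 · 4.400554e-06 ≈ 0.1664.
Since α = 3/2 > 1, p = c/n^{3/2} = o(1/n) is below the triangle threshold p ~ 1/n. Asymptotically E[X] ~ (c³/6)·n^{3(1−α)} = (8³/6)·n^{-1.5} → 0, so by Markov's inequality G has no triangles w.h.p.

E[X] ≈ 0.1664; in regime p = Θ(1/n^{3/2}) E[X] tends to 0 (below the triangle threshold p ~ 1/n).


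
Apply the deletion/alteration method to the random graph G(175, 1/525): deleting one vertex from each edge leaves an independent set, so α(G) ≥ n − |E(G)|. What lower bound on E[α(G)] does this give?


E[|E(G)|] = C(175, 2)·p = 15225 · (1/525) = 29.
E[α(G)] ≥ n − E[|E(G)|] = 175 − 29 = 146.
Numerically: ≈ 146.000.
(This is only a lower bound; the true E[α(G)] may be larger.)

E[α(G)] ≥ 146 ≈ 146.000.


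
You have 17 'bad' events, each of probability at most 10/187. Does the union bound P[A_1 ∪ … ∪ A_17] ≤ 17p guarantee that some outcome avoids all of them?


Union bound: P[∪_{i=1}^{17} A_i] ≤ Σ_i P[A_i] ≤ 17·p = 17·(10/187) = 10/11.
Numerically: 10/11 ≈ 0.9091.
Is 10/11 < 1? YES.
Since P[∪ A_i] ≤ 10/11 < 1, the complement has P[∩ A_i^c] ≥ 1 − 10/11 = 1/11 > 0, so some outcome avoids every A_i.

17·p = 10/11 ≈ 0.9091; existence CERTIFIED by the union bound.


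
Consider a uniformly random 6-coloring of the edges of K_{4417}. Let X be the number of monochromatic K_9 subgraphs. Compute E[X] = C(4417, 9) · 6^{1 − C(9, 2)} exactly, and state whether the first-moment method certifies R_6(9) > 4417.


E[X] = C(4417, 9) · 6^{1 − 36} = 1749208766098544225331185560 · 6^{−35} = 1749208766098544225331185560/1719070799748422591028658176.
As a reduced fraction: E[X] = 218651095762318028166398195/214883849968552823878582272 ≈ 1.018.
Is E[X] < 1? NO.
Since E[X] ≥ 1, the first-moment bound is inconclusive at n = 4417; it does NOT by itself certify R_6(9) > 4417.

E[X] = 218651095762318028166398195/214883849968552823878582272 ≈ 1.018; E[X] ≥ 1; first-moment method inconclusive here.


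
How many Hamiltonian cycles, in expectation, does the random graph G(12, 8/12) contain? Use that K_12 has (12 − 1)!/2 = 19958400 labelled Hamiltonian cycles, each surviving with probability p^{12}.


K_12 has (12 − 1)!/2 = 19958400 labelled Hamiltonian cycles.
For each such Hamiltonian cycle H, let X_H = 1 if all 12 edges of H are present in G. Then P[X_H = 1] = p^{12} = (2/3)^{12} = 4096/531441.
Summing the indicators: E[X] = Σ_H E[X_H] = 19958400 · p^{12} = 19958400 · 4096/531441 = 1009254400/6561.
Numerically: E[X] ≈ 1.54e+05.

E[X] = 19958400 · (2/3)^{12} = 1009254400/6561 ≈ 1.54e+05.


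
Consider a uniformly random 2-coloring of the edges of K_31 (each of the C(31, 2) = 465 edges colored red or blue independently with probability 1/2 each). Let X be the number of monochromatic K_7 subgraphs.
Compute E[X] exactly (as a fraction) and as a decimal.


Let X = Σ_S X_S over the C(31, 7) = 2629575 subsets S of size 7, where X_S = 1 if the K_7 on S is monochromatic.
For a fixed S, the K_7 on S has C(7, 2) = 21 edges. P[all 21 edges red] = (1/2)^21, and likewise for blue, so P[monochromatic] = 2·(1/2)^21 = 2^{1 − 21} = 1/1048576.
Summing: E[X] = C(31, 7) · 2^{1 − 21} = 2629575 · 1/1048576 = 2629575/1048576.
Numerically: E[X] ≈ 2.507758.

E[X] = C(31,7)·2^(1−C(7,2)) = 2629575/1048576 ≈ 2.507758.


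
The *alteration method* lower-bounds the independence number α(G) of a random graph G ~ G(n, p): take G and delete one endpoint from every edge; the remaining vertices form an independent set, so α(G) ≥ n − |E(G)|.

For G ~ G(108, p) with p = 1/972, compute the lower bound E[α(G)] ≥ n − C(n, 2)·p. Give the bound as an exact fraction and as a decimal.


E[|E(G)|] = C(108, 2)·p = 5778 · (1/972) = 107/18.
E[α(G)] ≥ n − E[|E(G)|] = 108 − 107/18 = 1837/18.
Numerically: ≈ 102.056.
(This is only a lower bound; the true E[α(G)] may be larger.)

E[α(G)] ≥ 1837/18 ≈ 102.056.


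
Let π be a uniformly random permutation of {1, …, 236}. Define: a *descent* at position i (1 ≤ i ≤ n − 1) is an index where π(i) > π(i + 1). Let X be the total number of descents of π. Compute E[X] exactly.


Write X = Σ X_I over i = 1, …, 235, with X_I the indicator of one descent.
There are 235 indicators.
For each fixed i, the pair (π(i), π(i+1)) is a uniformly random ordered pair of distinct values from {1, …, 236}; by symmetry P[π(i) > π(i+1)] = 1/2.
By linearity: E[X] = 235 · (1/2) = (236 − 1) · (1/2) = 235/2 ≈ 117.500.

E[X] = 235/2 = 117.500.


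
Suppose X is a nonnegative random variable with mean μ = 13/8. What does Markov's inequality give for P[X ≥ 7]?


μ = E[X] = 13/8, a = 7.
Markov: P[X ≥ 7] ≤ μ/a = (13/8)/7 = 13/56.
Numerically: ≈ 0.232143.
(Since a = 7 > μ = 1.625000, the bound 13/56 is < 1 and informative.)

P[X ≥ 7] ≤ 13/56 ≈ 0.232143.


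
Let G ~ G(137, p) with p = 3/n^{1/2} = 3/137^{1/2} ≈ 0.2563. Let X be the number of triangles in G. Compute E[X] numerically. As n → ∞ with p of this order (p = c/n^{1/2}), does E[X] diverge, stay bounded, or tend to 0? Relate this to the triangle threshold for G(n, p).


Number of potential triangles: C(137, 3) = 419220.
Each occurs with probability p³ ≈ (0.2563)³ ≈ 1.683771e-02.
By linearity: E[X] = C(137, 3)·p³ ≈ 419220 · 1.683771e-02 ≈ 7058.7030.
Since α = 1/2 < 1, p = c/n^{1/2} ≫ 1/n is above the triangle threshold p ~ 1/n. Asymptotically E[X] ~ (c³/6)·n^{3(1−α)} = (3³/6)·n^{1.5} → ∞; triangles are abundant w.h.p.

E[X] ≈ 7058.7030; in regime p = Θ(1/n^{1/2}) E[X] diverges (above the triangle threshold p ~ 1/n).


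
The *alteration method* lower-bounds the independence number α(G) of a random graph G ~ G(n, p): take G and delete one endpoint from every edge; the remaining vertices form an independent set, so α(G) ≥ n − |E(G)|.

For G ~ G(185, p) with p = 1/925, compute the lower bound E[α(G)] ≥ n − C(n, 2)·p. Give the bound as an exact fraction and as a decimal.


E[|E(G)|] = C(185, 2)·p = 17020 · (1/925) = 92/5.
E[α(G)] ≥ n − E[|E(G)|] = 185 − 92/5 = 833/5.
Numerically: ≈ 166.600000.
(This is only a lower bound; the true E[α(G)] may be larger.)

E[α(G)] ≥ 833/5 ≈ 166.600000.


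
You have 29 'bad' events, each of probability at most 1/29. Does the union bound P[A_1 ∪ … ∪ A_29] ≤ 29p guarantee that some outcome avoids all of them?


Union bound: P[∪_{i=1}^{29} A_i] ≤ Σ_i P[A_i] ≤ 29·p = 29·(1/29) = 1.
Numerically: 1 ≈ 1.000.
Is 1 < 1? NO.
Since the bound 1 is ≥ 1, the union bound is uninformative here; it does NOT by itself certify existence.

29·p = 1 ≈ 1.000; existence NOT certified by the union bound.


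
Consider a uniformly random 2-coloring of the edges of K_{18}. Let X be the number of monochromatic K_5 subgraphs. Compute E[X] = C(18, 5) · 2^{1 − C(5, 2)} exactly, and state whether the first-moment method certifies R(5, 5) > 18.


E[X] = C(18, 5) · 2^{1 − 10} = 8568 · 2^{−9} = 8568/512.
As a reduced fraction: E[X] = 1071/64 ≈ 16.734.
Is E[X] < 1? NO.
Since E[X] ≥ 1, the first-moment bound is inconclusive at n = 18; it does NOT by itself certify R(5, 5) > 18.

E[X] = 1071/64 ≈ 16.734; E[X] ≥ 1; first-moment method inconclusive here.


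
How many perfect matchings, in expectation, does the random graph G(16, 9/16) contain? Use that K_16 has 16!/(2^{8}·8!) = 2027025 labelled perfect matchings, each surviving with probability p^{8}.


K_16 has 16!/(2^{8}·8!) = 2027025 labelled perfect matchings.
For each such perfect matching H, let X_H = 1 if all 8 edges of H are present in G. Then P[X_H = 1] = p^{8} = (9/16)^{8} = 43046721/4294967296.
By linearity: E[X] = Σ_H E[X_H] = 2027025 · p^{8} = 2027025 · 43046721/4294967296 = 87256779635025/4294967296.
Numerically: E[X] ≈ 20316.

E[X] = 2027025 · (9/16)^{8} = 87256779635025/4294967296 ≈ 20316.


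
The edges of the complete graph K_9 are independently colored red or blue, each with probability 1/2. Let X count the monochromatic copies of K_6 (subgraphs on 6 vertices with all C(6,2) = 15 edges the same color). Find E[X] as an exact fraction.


Let X = Σ_S X_S over the C(9, 6) = 84 subsets S of size 6, where X_S = 1 if the K_6 on S is monochromatic.
For a fixed S, the K_6 on S has C(6, 2) = 15 edges. P[all 15 edges red] = (1/2)^15, and likewise for blue, so P[monochromatic] = 2·(1/2)^15 = 2^{1 − 15} = 1/16384.
Summing: E[X] = C(9, 6) · 2^{1 − 15} = 84 · 1/16384 = 21/4096.
Numerically: E[X] ≈ 0.00513.

E[X] = C(9,6)·2^(1−C(6,2)) = 21/4096 ≈ 0.00513.


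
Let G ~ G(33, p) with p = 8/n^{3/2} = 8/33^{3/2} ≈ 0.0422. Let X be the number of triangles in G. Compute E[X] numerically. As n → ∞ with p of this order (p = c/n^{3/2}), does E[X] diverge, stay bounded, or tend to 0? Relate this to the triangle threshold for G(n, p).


Number of potential triangles: C(33, 3) = 5456.
Each occurs with probability p³ ≈ (0.0422)³ ≈ 7.515489e-05.
By linearity: E[X] = C(33, 3)·p³ ≈ 5456 · 7.515489e-05 ≈ 0.4100.
Since α = 3/2 > 1, p = c/n^{3/2} = o(1/n) is below the triangle threshold p ~ 1/n. Asymptotically E[X] ~ (c³/6)·n^{3(1−α)} = (8³/6)·n^{-1.5} → 0, so by Markov's inequality G has no triangles w.h.p.

E[X] ≈ 0.4100; in regime p = Θ(1/n^{3/2}) E[X] tends to 0 (below the triangle threshold p ~ 1/n).


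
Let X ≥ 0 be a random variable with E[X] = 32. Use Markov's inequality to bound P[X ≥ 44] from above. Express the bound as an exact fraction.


μ = E[X] = 32, a = 44.
Markov: P[X ≥ 44] ≤ μ/a = (32)/44 = 8/11.
Numerically: ≈ 0.727.
(Since a = 44 > μ = 32.000, the bound 8/11 is < 1 and informative.)

P[X ≥ 44] ≤ 8/11 ≈ 0.727.


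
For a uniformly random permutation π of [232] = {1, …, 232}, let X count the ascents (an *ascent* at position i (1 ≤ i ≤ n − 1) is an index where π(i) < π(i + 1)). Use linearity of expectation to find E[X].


Write X = Σ X_I over i = 1, …, 231, with X_I the indicator of one ascent.
There are 231 indicators.
For each fixed i, the pair (π(i), π(i+1)) is a uniformly random ordered pair of distinct values from {1, …, 232}; by symmetry P[π(i) < π(i+1)] = 1/2.
By linearity: E[X] = 231 · (1/2) = (232 − 1) · (1/2) = 231/2 ≈ 115.5000.

E[X] = 231/2 = 115.5000.


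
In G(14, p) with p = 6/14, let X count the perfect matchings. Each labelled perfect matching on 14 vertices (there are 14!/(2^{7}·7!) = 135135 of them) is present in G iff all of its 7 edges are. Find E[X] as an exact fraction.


K_14 has 14!/(2^{7}·7!) = 135135 labelled perfect matchings.
For each such perfect matching H, let X_H = 1 if all 7 edges of H are present in G. Then P[X_H = 1] = p^{7} = (3/7)^{7} = 2187/823543.
By linearity: E[X] = Σ_H E[X_H] = 135135 · p^{7} = 135135 · 2187/823543 = 42220035/117649.
Numerically: E[X] ≈ 358.864.

E[X] = 135135 · (3/7)^{7} = 42220035/117649 ≈ 358.864.


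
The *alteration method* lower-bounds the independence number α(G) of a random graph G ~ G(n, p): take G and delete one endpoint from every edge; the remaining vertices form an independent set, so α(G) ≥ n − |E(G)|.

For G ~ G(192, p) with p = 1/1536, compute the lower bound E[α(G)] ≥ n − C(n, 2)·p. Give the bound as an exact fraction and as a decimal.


E[|E(G)|] = C(192, 2)·p = 18336 · (1/1536) = 191/16.
E[α(G)] ≥ n − E[|E(G)|] = 192 − 191/16 = 2881/16.
Numerically: ≈ 180.06250.
(This is only a lower bound; the true E[α(G)] may be larger.)

E[α(G)] ≥ 2881/16 ≈ 180.06250.
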